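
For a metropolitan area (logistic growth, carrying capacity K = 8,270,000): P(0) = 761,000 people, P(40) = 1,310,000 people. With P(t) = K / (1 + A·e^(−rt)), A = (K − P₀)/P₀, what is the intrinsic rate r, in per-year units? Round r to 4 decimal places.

A = (8270000 − 761000)/761000 = 9.86728
1310000 = 8270000/(1 + 9.86728·e^(−r·40)) → e^(−40r) = (6.31298 − 1)/9.86728 = 0.538444
r = −ln(0.538444)/40 = 0.61907/40

r ≈ 0.0155 per year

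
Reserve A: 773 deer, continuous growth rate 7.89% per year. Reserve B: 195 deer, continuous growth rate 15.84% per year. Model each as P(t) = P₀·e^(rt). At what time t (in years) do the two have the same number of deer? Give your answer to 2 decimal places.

773·e^(0.0789t) = 195·e^(0.1584t)
773/195 = e^((0.1584 − 0.0789)t) → ln(3.9641) = 0.0795·t
t = 1.37728 / 0.0795

t ≈ 17.32 years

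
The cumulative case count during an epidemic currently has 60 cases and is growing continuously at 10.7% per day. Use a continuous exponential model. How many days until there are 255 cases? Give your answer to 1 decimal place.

t ≈ 13.5 days

255 = 60 · e^(0.107·t)
t = ln(255/60) / 0.107 = ln(4.25) / 0.107 = 1.44692 / 0.107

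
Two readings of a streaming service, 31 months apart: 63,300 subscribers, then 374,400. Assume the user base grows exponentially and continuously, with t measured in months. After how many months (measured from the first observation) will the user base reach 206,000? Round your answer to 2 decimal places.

r = ln(374400/63300) / 31 ≈ 0.057337 per month
t = ln(206000/63300) / r = 1.17999 / 0.057337 ≈ 20.58

t ≈ 20.58 months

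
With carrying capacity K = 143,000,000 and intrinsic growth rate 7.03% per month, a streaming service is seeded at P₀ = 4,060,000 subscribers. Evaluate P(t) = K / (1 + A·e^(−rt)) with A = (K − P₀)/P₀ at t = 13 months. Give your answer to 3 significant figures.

≈ 9,710,000 subscribers

A = (143000000 − 4060000)/4060000 = 34.22167
P(13) = 143000000 / (1 + 34.22167·e^(−0.0703·13)) = 143000000 / (1 + 34.22167·0.400957)
= 143000000 / 14.72144 ≈ 9713726.93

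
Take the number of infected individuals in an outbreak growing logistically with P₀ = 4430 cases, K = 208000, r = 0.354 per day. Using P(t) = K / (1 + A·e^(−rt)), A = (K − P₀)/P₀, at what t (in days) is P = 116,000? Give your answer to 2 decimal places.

A = (208000 − 4430)/4430 = 45.9526
116000 = 208000/(1 + 45.9526·e^(−0.354t)) → 1 + 45.9526·e^(−0.354t) = 1.7931
e^(−0.354t) = 0.017259 → t = ln(57.94023)/0.354 = 4.05941/0.354

t ≈ 11.47 days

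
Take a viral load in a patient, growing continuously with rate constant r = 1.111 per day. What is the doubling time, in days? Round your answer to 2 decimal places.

doubling time ≈ 0.62 days

doubling time = ln(2) / |r| = 0.69315 / 1.111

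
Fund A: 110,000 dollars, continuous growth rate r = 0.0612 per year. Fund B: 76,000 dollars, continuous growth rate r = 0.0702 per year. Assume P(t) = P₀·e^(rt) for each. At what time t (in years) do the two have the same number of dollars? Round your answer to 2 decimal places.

110000·e^(0.0612t) = 76000·e^(0.0702t)
110000/76000 = e^((0.0702 − 0.0612)t) → ln(1.44737) = 0.009·t
t = 0.36975 / 0.009

t ≈ 41.08 years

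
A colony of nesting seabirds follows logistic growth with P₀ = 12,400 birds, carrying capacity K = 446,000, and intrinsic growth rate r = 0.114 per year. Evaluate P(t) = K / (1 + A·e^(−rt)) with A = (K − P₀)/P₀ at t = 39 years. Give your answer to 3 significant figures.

A = (446000 − 12400)/12400 = 34.96774
P(39) = 446000 / (1 + 34.96774·e^(−0.114·39)) = 446000 / (1 + 34.96774·0.011725)
= 446000 / 1.41001 ≈ 316309.84

≈ 316,000 birds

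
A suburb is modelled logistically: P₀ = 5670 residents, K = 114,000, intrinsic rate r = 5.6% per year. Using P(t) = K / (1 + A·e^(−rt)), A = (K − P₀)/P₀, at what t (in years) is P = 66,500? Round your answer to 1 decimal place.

t ≈ 58.7 years

A = (114000 − 5670)/5670 = 19.10582
66500 = 114000/(1 + 19.10582·e^(−0.056t)) → 1 + 19.10582·e^(−0.056t) = 1.71429
e^(−0.056t) = 0.037386 → t = ln(26.74815)/0.056 = 3.28647/0.056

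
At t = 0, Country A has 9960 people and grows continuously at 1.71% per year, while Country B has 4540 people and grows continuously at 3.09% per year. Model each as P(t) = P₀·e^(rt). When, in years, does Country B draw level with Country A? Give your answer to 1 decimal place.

t ≈ 56.9 years

9960·e^(0.0171t) = 4540·e^(0.0309t)
9960/4540 = e^((0.0309 − 0.0171)t) → ln(2.19383) = 0.0138·t
t = 0.78565 / 0.0138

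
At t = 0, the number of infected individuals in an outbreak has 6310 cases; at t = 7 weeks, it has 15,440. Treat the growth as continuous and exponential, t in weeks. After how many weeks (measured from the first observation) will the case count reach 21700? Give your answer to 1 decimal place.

t ≈ 9.7 weeks

r = ln(15440/6310) / 7 ≈ 0.127832 per week
t = ln(21700/6310) / r = 1.23518 / 0.127832 ≈ 9.662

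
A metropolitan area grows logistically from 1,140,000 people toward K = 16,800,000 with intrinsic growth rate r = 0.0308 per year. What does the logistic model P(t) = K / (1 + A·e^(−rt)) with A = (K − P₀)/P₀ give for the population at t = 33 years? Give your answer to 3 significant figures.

A = (16800000 − 1140000)/1140000 = 13.73684
P(33) = 16800000 / (1 + 13.73684·e^(−0.0308·33)) = 16800000 / (1 + 13.73684·0.361895)
= 16800000 / 5.9713 ≈ 2813457.58

≈ 2,810,000 people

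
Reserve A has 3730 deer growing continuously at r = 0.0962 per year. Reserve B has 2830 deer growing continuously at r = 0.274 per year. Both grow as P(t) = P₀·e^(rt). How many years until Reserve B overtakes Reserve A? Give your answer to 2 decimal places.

3730·e^(0.0962t) = 2830·e^(0.274t)
3730/2830 = e^((0.274 − 0.0962)t) → ln(1.31802) = 0.1778·t
t = 0.27613 / 0.1778

t ≈ 1.55 years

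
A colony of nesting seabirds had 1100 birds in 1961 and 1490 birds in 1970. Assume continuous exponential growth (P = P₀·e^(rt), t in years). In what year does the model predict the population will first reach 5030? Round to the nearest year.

r = ln(1490/1100) / 9 = 0.30347/9 ≈ 0.033718 per year
t = ln(5030/1100) / r = 1.52011/0.033718 ≈ 45.08 years after 1961

year 2006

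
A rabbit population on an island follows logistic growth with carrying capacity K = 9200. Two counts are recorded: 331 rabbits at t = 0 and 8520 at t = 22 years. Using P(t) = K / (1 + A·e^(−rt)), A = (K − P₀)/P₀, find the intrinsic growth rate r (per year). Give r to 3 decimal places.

r ≈ 0.264 per year

A = (9200 − 331)/331 = 26.79456
8520 = 9200/(1 + 26.79456·e^(−r·22)) → e^(−22r) = (1.07981 − 1)/26.79456 = 0.002979
r = −ln(0.002979)/22 = 5.81628/22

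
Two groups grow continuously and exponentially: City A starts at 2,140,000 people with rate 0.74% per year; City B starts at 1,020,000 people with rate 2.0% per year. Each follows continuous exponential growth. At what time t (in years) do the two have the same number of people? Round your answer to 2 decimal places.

t ≈ 58.81 years

2140000·e^(0.0074t) = 1020000·e^(0.02t)
2140000/1020000 = e^((0.02 − 0.0074)t) → ln(2.09804) = 0.0126·t
t = 0.741 / 0.0126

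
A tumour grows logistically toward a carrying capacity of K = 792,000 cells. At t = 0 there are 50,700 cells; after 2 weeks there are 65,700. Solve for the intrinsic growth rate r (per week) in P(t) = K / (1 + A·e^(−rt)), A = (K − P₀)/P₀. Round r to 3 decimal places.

r ≈ 0.140 per week

A = (792000 − 50700)/50700 = 14.6213
65700 = 792000/(1 + 14.6213·e^(−r·2)) → e^(−2r) = (12.05479 − 1)/14.6213 = 0.756075
r = −ln(0.756075)/2 = 0.27962/2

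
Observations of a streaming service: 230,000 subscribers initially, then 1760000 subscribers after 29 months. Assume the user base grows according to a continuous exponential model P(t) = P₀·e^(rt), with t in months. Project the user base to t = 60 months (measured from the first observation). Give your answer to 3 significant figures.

r = ln(1760000/230000) / 29 ≈ 0.070172 per month
P(60) = 230000 · e^(0.070172·60) = 230000 · 67.37835 ≈ 15497019.43

≈ 15,500,000 subscribers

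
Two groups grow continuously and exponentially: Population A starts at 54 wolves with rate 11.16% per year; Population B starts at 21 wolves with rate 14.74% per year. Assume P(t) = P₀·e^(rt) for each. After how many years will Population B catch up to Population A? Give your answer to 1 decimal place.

t ≈ 26.4 years

54·e^(0.1116t) = 21·e^(0.1474t)
54/21 = e^((0.1474 − 0.1116)t) → ln(2.57143) = 0.0358·t
t = 0.94446 / 0.0358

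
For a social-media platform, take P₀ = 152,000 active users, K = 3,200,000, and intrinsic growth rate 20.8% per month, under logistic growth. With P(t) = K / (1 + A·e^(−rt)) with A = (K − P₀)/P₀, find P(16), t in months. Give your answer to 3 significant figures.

A = (3200000 − 152000)/152000 = 20.05263
P(16) = 3200000 / (1 + 20.05263·e^(−0.208·16)) = 3200000 / (1 + 20.05263·0.035865)
= 3200000 / 1.71918 ≈ 1861349.39

≈ 1,860,000 active users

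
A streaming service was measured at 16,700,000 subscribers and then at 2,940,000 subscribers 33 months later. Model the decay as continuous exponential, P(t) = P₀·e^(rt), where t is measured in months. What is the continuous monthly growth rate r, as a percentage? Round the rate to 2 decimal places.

r ≈ -5.26% per month

2940000 = 16700000 · e^(r·33)
e^(33r) = 2940000/16700000 = 0.17605
r = ln(0.17605) / 33 = -1.737 / 33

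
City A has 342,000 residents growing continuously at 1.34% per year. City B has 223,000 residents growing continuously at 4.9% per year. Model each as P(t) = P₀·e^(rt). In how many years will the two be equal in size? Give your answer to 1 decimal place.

t ≈ 12.0 years

342000·e^(0.0134t) = 223000·e^(0.049t)
342000/223000 = e^((0.049 − 0.0134)t) → ln(1.53363) = 0.0356·t
t = 0.42764 / 0.0356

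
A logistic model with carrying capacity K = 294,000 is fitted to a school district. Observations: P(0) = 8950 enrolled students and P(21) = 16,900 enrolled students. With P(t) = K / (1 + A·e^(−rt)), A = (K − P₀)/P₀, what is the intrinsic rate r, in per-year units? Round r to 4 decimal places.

A = (294000 − 8950)/8950 = 31.84916
16900 = 294000/(1 + 31.84916·e^(−r·21)) → e^(−21r) = (17.39645 − 1)/31.84916 = 0.514816
r = −ln(0.514816)/21 = 0.66395/21

r ≈ 0.0316 per year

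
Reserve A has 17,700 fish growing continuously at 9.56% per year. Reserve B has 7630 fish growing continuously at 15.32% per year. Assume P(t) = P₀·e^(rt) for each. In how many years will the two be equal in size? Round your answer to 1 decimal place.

t ≈ 14.6 years

17700·e^(0.0956t) = 7630·e^(0.1532t)
17700/7630 = e^((0.1532 − 0.0956)t) → ln(2.31979) = 0.0576·t
t = 0.84148 / 0.0576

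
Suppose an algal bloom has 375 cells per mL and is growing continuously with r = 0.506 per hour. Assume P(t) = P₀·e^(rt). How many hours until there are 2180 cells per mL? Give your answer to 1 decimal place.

t ≈ 3.5 hours

2180 = 375 · e^(0.506·t)
t = ln(2180/375) / 0.506 = ln(5.81333) / 0.506 = 1.76015 / 0.506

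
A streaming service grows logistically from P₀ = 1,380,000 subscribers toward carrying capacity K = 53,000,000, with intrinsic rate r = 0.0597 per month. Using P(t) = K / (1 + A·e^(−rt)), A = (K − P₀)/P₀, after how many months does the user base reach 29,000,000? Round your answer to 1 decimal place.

A = (53000000 − 1380000)/1380000 = 37.4058
29000000 = 53000000/(1 + 37.4058·e^(−0.0597t)) → 1 + 37.4058·e^(−0.0597t) = 1.82759
e^(−0.0597t) = 0.022125 → t = ln(45.19867)/0.0597 = 3.81107/0.0597

t ≈ 63.8 months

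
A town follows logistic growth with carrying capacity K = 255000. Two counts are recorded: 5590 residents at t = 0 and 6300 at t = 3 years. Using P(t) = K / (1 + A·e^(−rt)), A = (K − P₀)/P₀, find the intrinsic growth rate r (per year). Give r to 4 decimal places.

r ≈ 0.0408 per year

A = (255000 − 5590)/5590 = 44.61717
6300 = 255000/(1 + 44.61717·e^(−r·3)) → e^(−3r) = (40.47619 − 1)/44.61717 = 0.884776
r = −ln(0.884776)/3 = 0.12242/3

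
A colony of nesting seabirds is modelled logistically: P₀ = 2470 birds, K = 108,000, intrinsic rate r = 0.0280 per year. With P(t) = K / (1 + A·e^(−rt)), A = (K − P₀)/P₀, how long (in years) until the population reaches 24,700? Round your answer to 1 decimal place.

A = (108000 − 2470)/2470 = 42.7247
24700 = 108000/(1 + 42.7247·e^(−0.028t)) → 1 + 42.7247·e^(−0.028t) = 4.37247
e^(−0.028t) = 0.078935 → t = ln(12.66867)/0.028 = 2.53913/0.028

t ≈ 90.7 years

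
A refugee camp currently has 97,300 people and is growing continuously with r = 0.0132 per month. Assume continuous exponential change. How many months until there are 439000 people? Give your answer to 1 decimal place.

439000 = 97300 · e^(0.0132·t)
t = ln(439000/97300) / 0.0132 = ln(4.51182) / 0.0132 = 1.5067 / 0.0132

t ≈ 114.1 months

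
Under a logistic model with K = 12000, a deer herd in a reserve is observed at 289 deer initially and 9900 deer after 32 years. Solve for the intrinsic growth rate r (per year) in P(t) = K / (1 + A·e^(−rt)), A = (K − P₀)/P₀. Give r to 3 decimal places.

A = (12000 − 289)/289 = 40.52249
9900 = 12000/(1 + 40.52249·e^(−r·32)) → e^(−32r) = (1.21212 − 1)/40.52249 = 0.005235
r = −ln(0.005235)/32 = 5.25245/32

r ≈ 0.164 per year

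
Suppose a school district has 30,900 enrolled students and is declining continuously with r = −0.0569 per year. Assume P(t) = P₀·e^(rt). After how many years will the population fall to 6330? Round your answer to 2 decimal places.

t ≈ 27.86 years

6330 = 30900 · e^(-0.0569·t)
t = ln(6330/30900) / -0.0569 = ln(0.20485) / -0.0569 = -1.58546 / -0.0569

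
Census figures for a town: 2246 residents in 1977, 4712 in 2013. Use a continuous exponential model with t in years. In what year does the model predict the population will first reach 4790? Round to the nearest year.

r = ln(4712/2246) / 36 = 0.74096/36 ≈ 0.020582 per year
t = ln(4790/2246) / r = 0.75738/0.020582 ≈ 36.8 years after 1977

year 2014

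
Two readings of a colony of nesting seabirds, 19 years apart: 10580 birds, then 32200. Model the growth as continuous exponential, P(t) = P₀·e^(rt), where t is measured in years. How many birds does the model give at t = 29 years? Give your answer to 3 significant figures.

r = ln(32200/10580) / 19 ≈ 0.058579 per year
P(29) = 10580 · e^(0.058579·29) = 10580 · 5.46733 ≈ 57844.39

≈ 57,800 birds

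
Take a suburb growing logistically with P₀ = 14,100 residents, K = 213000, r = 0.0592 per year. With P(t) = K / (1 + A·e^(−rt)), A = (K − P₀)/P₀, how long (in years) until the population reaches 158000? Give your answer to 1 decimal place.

t ≈ 62.5 years

A = (213000 − 14100)/14100 = 14.10638
158000 = 213000/(1 + 14.10638·e^(−0.0592t)) → 1 + 14.10638·e^(−0.0592t) = 1.3481
e^(−0.0592t) = 0.024677 → t = ln(40.52379)/0.0592 = 3.70189/0.0592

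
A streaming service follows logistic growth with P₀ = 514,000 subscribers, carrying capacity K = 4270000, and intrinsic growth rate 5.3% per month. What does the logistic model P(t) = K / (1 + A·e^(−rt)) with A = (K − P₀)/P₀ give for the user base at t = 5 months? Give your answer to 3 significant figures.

A = (4270000 − 514000)/514000 = 7.30739
P(5) = 4270000 / (1 + 7.30739·e^(−0.053·5)) = 4270000 / (1 + 7.30739·0.767206)
= 4270000 / 6.60628 ≈ 646355.13

≈ 646,000 subscribers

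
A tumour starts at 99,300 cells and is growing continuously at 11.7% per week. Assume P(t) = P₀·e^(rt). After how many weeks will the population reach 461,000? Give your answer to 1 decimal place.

t ≈ 13.1 weeks

461000 = 99300 · e^(0.117·t)
t = ln(461000/99300) / 0.117 = ln(4.6425) / 0.117 = 1.53525 / 0.117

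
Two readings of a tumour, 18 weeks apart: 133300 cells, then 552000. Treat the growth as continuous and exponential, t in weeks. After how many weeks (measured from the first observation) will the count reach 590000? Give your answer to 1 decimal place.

t ≈ 18.8 weeks

r = ln(552000/133300) / 18 ≈ 0.078941 per week
t = ln(590000/133300) / r = 1.48752 / 0.078941 ≈ 18.843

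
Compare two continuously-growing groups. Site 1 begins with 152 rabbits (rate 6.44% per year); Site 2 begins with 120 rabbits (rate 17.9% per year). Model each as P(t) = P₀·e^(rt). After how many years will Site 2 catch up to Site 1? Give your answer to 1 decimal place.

152·e^(0.0644t) = 120·e^(0.179t)
152/120 = e^((0.179 − 0.0644)t) → ln(1.26667) = 0.1146·t
t = 0.23639 / 0.1146

t ≈ 2.1 years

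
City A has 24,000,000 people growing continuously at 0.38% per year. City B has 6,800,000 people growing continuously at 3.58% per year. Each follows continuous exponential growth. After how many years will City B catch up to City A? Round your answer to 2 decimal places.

t ≈ 39.41 years

24000000·e^(0.0038t) = 6800000·e^(0.0358t)
24000000/6800000 = e^((0.0358 − 0.0038)t) → ln(3.52941) = 0.032·t
t = 1.26113 / 0.032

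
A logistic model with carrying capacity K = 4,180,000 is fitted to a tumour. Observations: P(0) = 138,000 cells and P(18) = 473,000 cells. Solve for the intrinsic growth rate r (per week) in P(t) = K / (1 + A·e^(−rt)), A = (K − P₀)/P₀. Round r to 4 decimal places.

A = (4180000 − 138000)/138000 = 29.28986
473000 = 4180000/(1 + 29.28986·e^(−r·18)) → e^(−18r) = (8.83721 − 1)/29.28986 = 0.267574
r = −ln(0.267574)/18 = 1.31836/18

r ≈ 0.0732 per week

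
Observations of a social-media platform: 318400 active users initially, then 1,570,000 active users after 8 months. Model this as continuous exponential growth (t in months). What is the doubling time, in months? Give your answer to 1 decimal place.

doubling time ≈ 3.5 months

r = ln(1570000/318400) / 8 = ln(4.9309) / 8 ≈ 0.19944 per month
doubling time = ln 2 / |r| = 0.69315 / 0.19944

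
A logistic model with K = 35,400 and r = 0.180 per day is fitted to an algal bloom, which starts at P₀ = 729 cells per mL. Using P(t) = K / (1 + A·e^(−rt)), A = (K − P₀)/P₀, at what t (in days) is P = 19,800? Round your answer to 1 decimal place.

t ≈ 22.8 days

A = (35400 − 729)/729 = 47.55967
19800 = 35400/(1 + 47.55967·e^(−0.18t)) → 1 + 47.55967·e^(−0.18t) = 1.78788
e^(−0.18t) = 0.016566 → t = ln(60.3642)/0.18 = 4.1004/0.18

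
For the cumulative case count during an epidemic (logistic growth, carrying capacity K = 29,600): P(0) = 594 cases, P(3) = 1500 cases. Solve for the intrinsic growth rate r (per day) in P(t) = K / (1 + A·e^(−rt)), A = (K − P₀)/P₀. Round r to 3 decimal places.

A = (29600 − 594)/594 = 48.83165
1500 = 29600/(1 + 48.83165·e^(−r·3)) → e^(−3r) = (19.73333 − 1)/48.83165 = 0.383631
r = −ln(0.383631)/3 = 0.95807/3

r ≈ 0.319 per day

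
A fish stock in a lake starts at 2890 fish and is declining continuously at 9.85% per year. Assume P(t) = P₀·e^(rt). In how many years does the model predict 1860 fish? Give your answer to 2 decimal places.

1860 = 2890 · e^(-0.0985·t)
t = ln(1860/2890) / -0.0985 = ln(0.6436) / -0.0985 = -0.44068 / -0.0985

t ≈ 4.47 years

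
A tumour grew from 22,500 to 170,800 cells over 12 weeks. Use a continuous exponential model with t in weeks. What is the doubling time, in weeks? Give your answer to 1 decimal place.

r = ln(170800/22500) / 12 = ln(7.59111) / 12 ≈ 0.168915 per week
doubling time = ln 2 / |r| = 0.69315 / 0.168915

doubling time ≈ 4.1 weeks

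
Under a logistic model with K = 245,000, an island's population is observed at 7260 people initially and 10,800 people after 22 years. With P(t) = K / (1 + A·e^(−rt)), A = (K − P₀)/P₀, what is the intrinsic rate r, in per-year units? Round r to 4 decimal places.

r ≈ 0.0187 per year

A = (245000 − 7260)/7260 = 32.74656
10800 = 245000/(1 + 32.74656·e^(−r·22)) → e^(−22r) = (22.68519 − 1)/32.74656 = 0.662213
r = −ln(0.662213)/22 = 0.41217/22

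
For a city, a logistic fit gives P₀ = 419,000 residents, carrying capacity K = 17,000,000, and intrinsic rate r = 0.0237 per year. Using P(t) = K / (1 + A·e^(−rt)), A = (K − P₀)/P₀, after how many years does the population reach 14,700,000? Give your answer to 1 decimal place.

t ≈ 233.5 years

A = (17000000 − 419000)/419000 = 39.57279
14700000 = 17000000/(1 + 39.57279·e^(−0.0237t)) → 1 + 39.57279·e^(−0.0237t) = 1.15646
e^(−0.0237t) = 0.003954 → t = ln(252.92176)/0.0237 = 5.53308/0.0237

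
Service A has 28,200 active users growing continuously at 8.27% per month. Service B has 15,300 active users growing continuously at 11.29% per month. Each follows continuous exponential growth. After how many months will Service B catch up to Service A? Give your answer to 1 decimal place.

28200·e^(0.0827t) = 15300·e^(0.1129t)
28200/15300 = e^((0.1129 − 0.0827)t) → ln(1.84314) = 0.0302·t
t = 0.61147 / 0.0302

t ≈ 20.2 months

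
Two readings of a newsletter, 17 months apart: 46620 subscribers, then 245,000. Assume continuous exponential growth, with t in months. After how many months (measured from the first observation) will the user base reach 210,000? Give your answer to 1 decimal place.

t ≈ 15.4 months

r = ln(245000/46620) / 17 ≈ 0.097602 per month
t = ln(210000/46620) / r = 1.50508 / 0.097602 ≈ 15.421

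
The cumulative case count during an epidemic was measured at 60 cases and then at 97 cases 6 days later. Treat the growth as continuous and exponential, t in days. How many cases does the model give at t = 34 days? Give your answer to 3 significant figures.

r = ln(97/60) / 6 ≈ 0.080061 per day
P(34) = 60 · e^(0.080061·34) = 60 · 15.21187 ≈ 912.71

≈ 913 cases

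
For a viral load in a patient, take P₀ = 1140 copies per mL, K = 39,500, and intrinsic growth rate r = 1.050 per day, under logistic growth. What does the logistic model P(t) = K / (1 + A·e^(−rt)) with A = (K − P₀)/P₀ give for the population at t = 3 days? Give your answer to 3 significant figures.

A = (39500 − 1140)/1140 = 33.64912
P(3) = 39500 / (1 + 33.64912·e^(−1.05·3)) = 39500 / (1 + 33.64912·0.042852)
= 39500 / 2.44194 ≈ 16175.69

≈ 16,200 copies per mL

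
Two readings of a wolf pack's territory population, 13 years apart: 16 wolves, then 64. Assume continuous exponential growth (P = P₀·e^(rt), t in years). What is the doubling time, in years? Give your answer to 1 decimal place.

doubling time ≈ 6.5 years

r = ln(64/16) / 13 = ln(4) / 13 ≈ 0.106638 per year
doubling time = ln 2 / |r| = 0.69315 / 0.106638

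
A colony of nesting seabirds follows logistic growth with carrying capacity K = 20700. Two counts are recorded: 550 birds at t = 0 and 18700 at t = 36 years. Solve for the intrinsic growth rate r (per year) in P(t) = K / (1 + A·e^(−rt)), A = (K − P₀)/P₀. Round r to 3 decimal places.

r ≈ 0.162 per year

A = (20700 − 550)/550 = 36.63636
18700 = 20700/(1 + 36.63636·e^(−r·36)) → e^(−36r) = (1.10695 − 1)/36.63636 = 0.002919
r = −ln(0.002919)/36 = 5.83642/36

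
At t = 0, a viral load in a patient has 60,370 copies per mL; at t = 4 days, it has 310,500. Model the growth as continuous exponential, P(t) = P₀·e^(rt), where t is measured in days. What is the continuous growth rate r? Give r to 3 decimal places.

310500 = 60370 · e^(r·4)
e^(4r) = 310500/60370 = 5.14328
r = ln(5.14328) / 4 = 1.63769 / 4

r ≈ 0.409 per day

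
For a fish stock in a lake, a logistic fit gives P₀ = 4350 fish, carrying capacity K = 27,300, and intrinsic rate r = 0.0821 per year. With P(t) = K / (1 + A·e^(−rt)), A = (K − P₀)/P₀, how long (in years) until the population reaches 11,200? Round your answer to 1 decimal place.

A = (27300 − 4350)/4350 = 5.27586
11200 = 27300/(1 + 5.27586·e^(−0.0821t)) → 1 + 5.27586·e^(−0.0821t) = 2.4375
e^(−0.0821t) = 0.272467 → t = ln(3.67016)/0.0821 = 1.30024/0.0821

t ≈ 15.8 years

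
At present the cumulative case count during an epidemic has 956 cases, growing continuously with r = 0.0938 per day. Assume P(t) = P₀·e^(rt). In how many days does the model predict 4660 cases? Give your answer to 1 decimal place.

4660 = 956 · e^(0.0938·t)
t = ln(4660/956) / 0.0938 = ln(4.87448) / 0.0938 = 1.58401 / 0.0938

t ≈ 16.9 days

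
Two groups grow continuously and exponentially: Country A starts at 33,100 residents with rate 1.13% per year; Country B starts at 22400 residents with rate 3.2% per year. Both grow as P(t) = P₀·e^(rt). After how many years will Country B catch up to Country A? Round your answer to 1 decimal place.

t ≈ 18.9 years

33100·e^(0.0113t) = 22400·e^(0.032t)
33100/22400 = e^((0.032 − 0.0113)t) → ln(1.47768) = 0.0207·t
t = 0.39047 / 0.0207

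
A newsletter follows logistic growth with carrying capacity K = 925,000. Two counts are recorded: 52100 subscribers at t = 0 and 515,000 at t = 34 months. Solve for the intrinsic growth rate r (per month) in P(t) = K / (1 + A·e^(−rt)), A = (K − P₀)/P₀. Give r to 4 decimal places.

r ≈ 0.0896 per month

A = (925000 − 52100)/52100 = 16.75432
515000 = 925000/(1 + 16.75432·e^(−r·34)) → e^(−34r) = (1.79612 − 1)/16.75432 = 0.047517
r = −ln(0.047517)/34 = 3.04667/34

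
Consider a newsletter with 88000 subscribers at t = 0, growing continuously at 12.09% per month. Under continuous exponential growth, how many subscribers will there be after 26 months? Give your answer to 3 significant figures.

≈ 2,040,000 subscribers

P(26) = 88000 · e^(0.1209·26) = 88000 · e^(3.1434)
= 88000 · 23.18255 ≈ 2040064.73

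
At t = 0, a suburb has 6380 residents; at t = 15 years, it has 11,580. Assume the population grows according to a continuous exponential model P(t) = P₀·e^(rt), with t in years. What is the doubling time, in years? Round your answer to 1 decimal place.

r = ln(11580/6380) / 15 = ln(1.81505) / 15 ≈ 0.039741 per year
doubling time = ln 2 / |r| = 0.69315 / 0.039741

doubling time ≈ 17.4 years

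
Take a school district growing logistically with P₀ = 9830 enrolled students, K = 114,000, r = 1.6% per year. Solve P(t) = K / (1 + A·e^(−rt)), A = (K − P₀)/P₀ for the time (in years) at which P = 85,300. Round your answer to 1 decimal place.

A = (114000 − 9830)/9830 = 10.59715
85300 = 114000/(1 + 10.59715·e^(−0.016t)) → 1 + 10.59715·e^(−0.016t) = 1.33646
e^(−0.016t) = 0.03175 → t = ln(31.49606)/0.016 = 3.44986/0.016

t ≈ 215.6 years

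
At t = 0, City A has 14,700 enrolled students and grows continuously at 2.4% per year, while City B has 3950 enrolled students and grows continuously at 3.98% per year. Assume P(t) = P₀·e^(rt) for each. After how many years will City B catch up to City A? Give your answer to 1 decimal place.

t ≈ 83.2 years

14700·e^(0.024t) = 3950·e^(0.0398t)
14700/3950 = e^((0.0398 − 0.024)t) → ln(3.72152) = 0.0158·t
t = 1.31413 / 0.0158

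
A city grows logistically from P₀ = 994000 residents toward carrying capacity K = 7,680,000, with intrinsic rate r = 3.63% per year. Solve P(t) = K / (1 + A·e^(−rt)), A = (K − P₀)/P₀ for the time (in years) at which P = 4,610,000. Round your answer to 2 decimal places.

A = (7680000 − 994000)/994000 = 6.72636
4610000 = 7680000/(1 + 6.72636·e^(−0.0363t)) → 1 + 6.72636·e^(−0.0363t) = 1.66594
e^(−0.0363t) = 0.099005 → t = ln(10.10049)/0.0363 = 2.31258/0.0363

t ≈ 63.71 years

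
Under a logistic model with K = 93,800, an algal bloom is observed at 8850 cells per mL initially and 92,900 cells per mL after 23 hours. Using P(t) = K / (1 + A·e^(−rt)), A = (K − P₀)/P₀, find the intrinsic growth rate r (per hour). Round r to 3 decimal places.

r ≈ 0.300 per hour

A = (93800 − 8850)/8850 = 9.59887
92900 = 93800/(1 + 9.59887·e^(−r·23)) → e^(−23r) = (1.00969 − 1)/9.59887 = 0.001009
r = −ln(0.001009)/23 = 6.89853/23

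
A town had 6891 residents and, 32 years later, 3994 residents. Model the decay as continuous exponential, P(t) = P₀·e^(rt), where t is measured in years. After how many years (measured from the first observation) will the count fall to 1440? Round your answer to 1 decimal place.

t ≈ 91.9 years

r = ln(3994/6891) / 32 ≈ -0.017044 per year
t = ln(1440/6891) / r = -1.56557 / -0.017044 ≈ 91.852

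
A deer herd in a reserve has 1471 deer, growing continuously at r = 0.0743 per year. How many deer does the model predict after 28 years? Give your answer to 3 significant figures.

P(28) = 1471 · e^(0.0743·28) = 1471 · e^(2.0804)
= 1471 · 8.00767 ≈ 11779.28

≈ 11,800 deer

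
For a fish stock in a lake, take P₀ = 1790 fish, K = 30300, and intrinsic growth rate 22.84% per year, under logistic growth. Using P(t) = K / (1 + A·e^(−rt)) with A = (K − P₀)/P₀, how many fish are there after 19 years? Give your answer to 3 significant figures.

A = (30300 − 1790)/1790 = 15.92737
P(19) = 30300 / (1 + 15.92737·e^(−0.2284·19)) = 30300 / (1 + 15.92737·0.013042)
= 30300 / 1.20772 ≈ 25088.58

≈ 25,100 fish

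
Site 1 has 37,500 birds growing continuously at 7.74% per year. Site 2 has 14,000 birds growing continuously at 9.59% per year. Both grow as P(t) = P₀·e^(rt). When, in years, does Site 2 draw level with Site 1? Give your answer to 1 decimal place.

37500·e^(0.0774t) = 14000·e^(0.0959t)
37500/14000 = e^((0.0959 − 0.0774)t) → ln(2.67857) = 0.0185·t
t = 0.98528 / 0.0185

t ≈ 53.3 years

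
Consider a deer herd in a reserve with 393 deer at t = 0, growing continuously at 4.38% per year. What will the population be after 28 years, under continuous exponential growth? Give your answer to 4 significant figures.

P(28) = 393 · e^(0.0438·28) = 393 · e^(1.2264)
= 393 · 3.40894 ≈ 1339.71

≈ 1,340 deer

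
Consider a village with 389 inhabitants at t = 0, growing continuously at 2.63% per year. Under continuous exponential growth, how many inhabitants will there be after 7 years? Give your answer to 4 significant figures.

P(7) = 389 · e^(0.0263·7) = 389 · e^(0.1841)
= 389 · 1.20214 ≈ 467.63

≈ 467.6 inhabitants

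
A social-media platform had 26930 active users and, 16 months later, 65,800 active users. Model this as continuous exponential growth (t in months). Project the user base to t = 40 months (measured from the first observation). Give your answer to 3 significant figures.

≈ 251,000 active users

r = ln(65800/26930) / 16 ≈ 0.055836 per month
P(40) = 26930 · e^(0.055836·40) = 26930 · 9.33198 ≈ 251310.25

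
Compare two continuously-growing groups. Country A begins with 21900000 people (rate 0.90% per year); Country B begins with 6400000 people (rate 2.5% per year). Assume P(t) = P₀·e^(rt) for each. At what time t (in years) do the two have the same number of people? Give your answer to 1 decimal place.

t ≈ 76.9 years

21900000·e^(0.009t) = 6400000·e^(0.025t)
21900000/6400000 = e^((0.025 − 0.009)t) → ln(3.42188) = 0.016·t
t = 1.23019 / 0.016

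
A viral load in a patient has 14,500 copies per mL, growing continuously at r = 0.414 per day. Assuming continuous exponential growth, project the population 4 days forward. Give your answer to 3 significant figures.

≈ 76,000 copies per mL

P(4) = 14500 · e^(0.414·4) = 14500 · e^(1.656)
= 14500 · 5.23832 ≈ 75955.58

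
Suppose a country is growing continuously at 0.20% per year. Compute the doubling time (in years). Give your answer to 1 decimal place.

doubling time = ln(2) / |r| = 0.69315 / 0.002

doubling time ≈ 346.6 years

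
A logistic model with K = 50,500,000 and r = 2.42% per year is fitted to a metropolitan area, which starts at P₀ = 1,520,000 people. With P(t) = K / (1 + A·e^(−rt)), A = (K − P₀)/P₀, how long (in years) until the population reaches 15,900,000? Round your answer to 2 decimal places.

A = (50500000 − 1520000)/1520000 = 32.22368
15900000 = 50500000/(1 + 32.22368·e^(−0.0242t)) → 1 + 32.22368·e^(−0.0242t) = 3.1761
e^(−0.0242t) = 0.067531 → t = ln(14.80799)/0.0242 = 2.69517/0.0242

t ≈ 111.37 years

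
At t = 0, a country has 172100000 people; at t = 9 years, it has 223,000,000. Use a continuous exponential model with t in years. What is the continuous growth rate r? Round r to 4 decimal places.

223000000 = 172100000 · e^(r·9)
e^(9r) = 223000000/172100000 = 1.29576
r = ln(1.29576) / 9 = 0.2591 / 9

r ≈ 0.0288 per year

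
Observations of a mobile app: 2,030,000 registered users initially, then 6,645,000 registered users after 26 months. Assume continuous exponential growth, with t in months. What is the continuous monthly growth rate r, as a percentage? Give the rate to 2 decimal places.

r ≈ 4.56% per month

6645000 = 2030000 · e^(r·26)
e^(26r) = 6645000/2030000 = 3.2734
r = ln(3.2734) / 26 = 1.18583 / 26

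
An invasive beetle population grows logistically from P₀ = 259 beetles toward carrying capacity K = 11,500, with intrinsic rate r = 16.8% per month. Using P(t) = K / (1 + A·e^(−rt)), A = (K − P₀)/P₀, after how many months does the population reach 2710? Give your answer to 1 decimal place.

t ≈ 15.4 months

A = (11500 − 259)/259 = 43.40154
2710 = 11500/(1 + 43.40154·e^(−0.168t)) → 1 + 43.40154·e^(−0.168t) = 4.24354
e^(−0.168t) = 0.074733 → t = ln(13.38091)/0.168 = 2.59383/0.168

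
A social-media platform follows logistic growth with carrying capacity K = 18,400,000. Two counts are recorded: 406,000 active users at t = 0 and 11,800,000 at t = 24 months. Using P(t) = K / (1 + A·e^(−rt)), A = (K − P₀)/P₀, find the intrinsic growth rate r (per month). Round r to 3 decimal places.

r ≈ 0.182 per month

A = (18400000 − 406000)/406000 = 44.3202
11800000 = 18400000/(1 + 44.3202·e^(−r·24)) → e^(−24r) = (1.55932 − 1)/44.3202 = 0.01262
r = −ln(0.01262)/24 = 4.37247/24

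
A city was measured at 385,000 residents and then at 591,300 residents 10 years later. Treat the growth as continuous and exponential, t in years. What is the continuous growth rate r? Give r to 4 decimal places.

591300 = 385000 · e^(r·10)
e^(10r) = 591300/385000 = 1.53584
r = ln(1.53584) / 10 = 0.42908 / 10

r ≈ 0.0429 per year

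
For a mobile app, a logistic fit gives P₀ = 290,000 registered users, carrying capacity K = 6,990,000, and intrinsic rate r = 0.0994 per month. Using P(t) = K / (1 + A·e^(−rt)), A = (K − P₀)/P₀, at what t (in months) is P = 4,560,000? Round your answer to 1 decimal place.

t ≈ 37.9 months

A = (6990000 − 290000)/290000 = 23.10345
4560000 = 6990000/(1 + 23.10345·e^(−0.0994t)) → 1 + 23.10345·e^(−0.0994t) = 1.53289
e^(−0.0994t) = 0.023066 → t = ln(43.35462)/0.0994 = 3.76941/0.0994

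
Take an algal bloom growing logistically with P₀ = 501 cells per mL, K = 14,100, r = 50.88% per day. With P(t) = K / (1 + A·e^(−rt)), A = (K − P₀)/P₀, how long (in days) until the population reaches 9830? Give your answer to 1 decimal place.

A = (14100 − 501)/501 = 27.14371
9830 = 14100/(1 + 27.14371·e^(−0.5088t)) → 1 + 27.14371·e^(−0.5088t) = 1.43438
e^(−0.5088t) = 0.016003 → t = ln(62.48775)/0.5088 = 4.13497/0.5088

t ≈ 8.1 days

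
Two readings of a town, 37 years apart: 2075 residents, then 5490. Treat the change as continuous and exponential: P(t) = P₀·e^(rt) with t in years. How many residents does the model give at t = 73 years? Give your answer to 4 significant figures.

≈ 14,150 residents

r = ln(5490/2075) / 37 ≈ 0.026296 per year
P(73) = 2075 · e^(0.026296·73) = 2075 · 6.81849 ≈ 14148.36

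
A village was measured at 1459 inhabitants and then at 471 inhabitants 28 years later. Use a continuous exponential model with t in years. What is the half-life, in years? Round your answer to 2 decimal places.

half-life ≈ 17.17 years

r = ln(471/1459) / 28 = ln(0.32282) / 28 ≈ -0.04038 per year
half-life = ln 2 / |r| = 0.69315 / 0.04038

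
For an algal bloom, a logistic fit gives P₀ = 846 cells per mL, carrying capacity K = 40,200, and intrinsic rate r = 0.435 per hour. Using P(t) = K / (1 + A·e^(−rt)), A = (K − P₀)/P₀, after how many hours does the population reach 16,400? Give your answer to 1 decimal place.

t ≈ 8.0 hours

A = (40200 − 846)/846 = 46.51773
16400 = 40200/(1 + 46.51773·e^(−0.435t)) → 1 + 46.51773·e^(−0.435t) = 2.45122
e^(−0.435t) = 0.031197 → t = ln(32.05423)/0.435 = 3.46743/0.435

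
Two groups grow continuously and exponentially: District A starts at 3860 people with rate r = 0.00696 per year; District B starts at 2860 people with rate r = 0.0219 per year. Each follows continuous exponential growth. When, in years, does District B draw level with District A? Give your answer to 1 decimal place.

t ≈ 20.1 years

3860·e^(0.00696t) = 2860·e^(0.0219t)
3860/2860 = e^((0.0219 − 0.00696)t) → ln(1.34965) = 0.01494·t
t = 0.29985 / 0.01494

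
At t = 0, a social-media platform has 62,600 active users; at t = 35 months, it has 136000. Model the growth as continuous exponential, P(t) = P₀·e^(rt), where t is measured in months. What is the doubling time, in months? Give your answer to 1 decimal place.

doubling time ≈ 31.3 months

r = ln(136000/62600) / 35 = ln(2.17252) / 35 ≈ 0.022168 per month
doubling time = ln 2 / |r| = 0.69315 / 0.022168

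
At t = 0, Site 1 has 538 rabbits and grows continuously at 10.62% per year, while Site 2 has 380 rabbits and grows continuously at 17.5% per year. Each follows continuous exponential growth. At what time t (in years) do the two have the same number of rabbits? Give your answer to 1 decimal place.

t ≈ 5.1 years

538·e^(0.1062t) = 380·e^(0.175t)
538/380 = e^((0.175 − 0.1062)t) → ln(1.41579) = 0.0688·t
t = 0.34769 / 0.0688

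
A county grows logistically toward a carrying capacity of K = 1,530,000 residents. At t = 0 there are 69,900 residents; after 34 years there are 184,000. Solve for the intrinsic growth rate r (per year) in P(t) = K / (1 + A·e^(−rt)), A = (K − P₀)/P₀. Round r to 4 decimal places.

A = (1530000 − 69900)/69900 = 20.88841
184000 = 1530000/(1 + 20.88841·e^(−r·34)) → e^(−34r) = (8.31522 − 1)/20.88841 = 0.350205
r = −ln(0.350205)/34 = 1.04924/34

r ≈ 0.0309 per year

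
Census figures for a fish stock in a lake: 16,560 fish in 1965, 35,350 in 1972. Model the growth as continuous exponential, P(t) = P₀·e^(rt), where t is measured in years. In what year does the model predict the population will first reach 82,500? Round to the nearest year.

r = ln(35350/16560) / 7 = 0.75831/7 ≈ 0.10833 per year
t = ln(82500/16560) / r = 1.60581/0.10833 ≈ 14.82 years after 1965

year 1980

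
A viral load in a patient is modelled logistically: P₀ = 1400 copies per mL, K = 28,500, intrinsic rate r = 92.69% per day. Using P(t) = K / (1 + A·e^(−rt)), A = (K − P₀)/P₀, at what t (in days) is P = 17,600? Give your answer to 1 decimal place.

A = (28500 − 1400)/1400 = 19.35714
17600 = 28500/(1 + 19.35714·e^(−0.9269t)) → 1 + 19.35714·e^(−0.9269t) = 1.61932
e^(−0.9269t) = 0.031994 → t = ln(31.25557)/0.9269 = 3.4422/0.9269

t ≈ 3.7 days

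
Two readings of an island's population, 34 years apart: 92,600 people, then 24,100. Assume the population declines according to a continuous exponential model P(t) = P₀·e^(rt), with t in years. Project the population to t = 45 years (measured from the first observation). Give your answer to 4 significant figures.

≈ 15,590 people

r = ln(24100/92600) / 34 ≈ -0.039591 per year
P(45) = 92600 · e^(-0.039591·45) = 92600 · 0.16837 ≈ 15591.35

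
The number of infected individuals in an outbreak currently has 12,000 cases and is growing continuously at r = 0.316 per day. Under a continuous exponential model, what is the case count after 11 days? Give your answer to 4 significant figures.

P(11) = 12000 · e^(0.316·11) = 12000 · e^(3.476)
= 12000 · 32.33014 ≈ 387961.71

≈ 388,000 cases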